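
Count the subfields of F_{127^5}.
F_{127^5} has 2 subfields

The subfields of F_{p^n} are exactly the fields F_{p^d} for d | n (each is the fixed field of the unique index-d subgroup of Gal(F_{p^n}/F_p) ≅ Z/nZ). The divisors of n = 5 are {1, 5}, giving 2 subfields: F_{127^1}, F_{127^5}.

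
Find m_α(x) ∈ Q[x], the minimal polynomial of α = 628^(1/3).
m_α(x) = x^3 - 628

α satisfies α^3 = 628, so x^3 - 628 annihilates α. By the rational root test, a rational root p/q (in lowest terms) of x^3 - 628 would satisfy p^3 = 628 q^3, forcing q = 1 and p^3 = 628; but 628 is not a perfect cube, contradiction. A monic cubic over Q with no rational root is irreducible (any nontrivial factorization would include a linear factor). Hence x^3 - 628 is the minimal polynomial of α, and in particular [Q(α):Q] = 3.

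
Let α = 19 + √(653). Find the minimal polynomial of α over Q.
m_α(x) = x^2 - 38x - 292

From α - 19 = √(653), squaring gives (α - 19)^2 = 653, i.e. α^2 - 38α + 361 = 653, so α^2 - 38α - 292 = 0. The discriminant of x^2 - 38x - 292 is (-38)^2 - 4·(-292) = 1444 + 1168 = 2612, and 4·(653) is not a perfect square in Q since 653 is squarefree and ≠ 1. Hence x^2 - 38x - 292 is irreducible over Q and is the minimal polynomial of α.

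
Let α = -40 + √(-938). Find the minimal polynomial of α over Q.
m_α(x) = x^2 + 80x + 2538

From α + 40 = √(-938), squaring gives (α + 40)^2 = -938, i.e. α^2 + 80α + 1600 = -938, so α^2 + 80α + 2538 = 0. The discriminant of x^2 + 80x + 2538 is (80)^2 - 4·(2538) = 6400 - 10152 = -3752, and 4·(-938) is not a perfect square in Q since -938 is squarefree and ≠ 1. Hence x^2 + 80x + 2538 is irreducible over Q and is the minimal polynomial of α.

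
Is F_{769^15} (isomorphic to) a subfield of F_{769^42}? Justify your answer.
No: F_{769^15} is not a subfield of F_{769^42}

F_{p^m} embeds in F_{p^n} iff m | n. Here 15 ∤ 42 (since 42 = 2·15 + 12 with remainder 12 ≠ 0), so F_{769^15} is not a subfield of F_{769^42}. Equivalently: if it were, the tower law would give 15 = [F_{769^15}:F_769] dividing [F_{769^42}:F_769] = 42, contradiction.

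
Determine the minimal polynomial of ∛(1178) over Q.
m_α(x) = x^3 - 1178

α satisfies α^3 = 1178, so x^3 - 1178 annihilates α. By the rational root test, a rational root p/q (in lowest terms) of x^3 - 1178 would satisfy p^3 = 1178 q^3, forcing q = 1 and p^3 = 1178; but 1178 is not a perfect cube, contradiction. A monic cubic over Q with no rational root is irreducible (any nontrivial factorization would include a linear factor). Hence x^3 - 1178 is the minimal polynomial of α, and in particular [Q(α):Q] = 3.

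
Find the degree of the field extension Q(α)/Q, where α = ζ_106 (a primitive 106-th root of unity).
[Q(α):Q] = 52

The minimal polynomial of ζ_106 over Q is the 106-th cyclotomic polynomial Φ_106(x), which is irreducible over Q and has degree φ(106) = 52. Hence [Q(α):Q] = φ(106) = 52.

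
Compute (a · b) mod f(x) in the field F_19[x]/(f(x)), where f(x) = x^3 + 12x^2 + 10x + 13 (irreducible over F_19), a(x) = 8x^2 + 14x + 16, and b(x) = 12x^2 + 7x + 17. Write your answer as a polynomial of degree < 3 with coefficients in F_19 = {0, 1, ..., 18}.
a · b ≡ 3x + 5 (mod f(x))

Multiply in F_19[x]: a(x)·b(x) = (8x^2 + 14x + 16)·(12x^2 + 7x + 17) = x^4 + 15x^3 + 8x^2 + 8x + 6. This has degree ≥ 3, so divide by f(x) over F_19: x^4 + 15x^3 + 8x^2 + 8x + 6 = (x + 3)·(x^3 + 12x^2 + 10x + 13) + (3x + 5). Hence a·b ≡ 3x + 5 (mod f). (F_19[x]/(f) is a field with 19^3 = 6859 elements since f is irreducible of degree 3.)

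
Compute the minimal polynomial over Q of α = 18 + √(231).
m_α(x) = x^2 - 36x + 93

From α - 18 = √(231), squaring gives (α - 18)^2 = 231, i.e. α^2 - 36α + 324 = 231, so α^2 - 36α + 93 = 0. The discriminant of x^2 - 36x + 93 is (-36)^2 - 4·(93) = 1296 - 372 = 924, and 4·(231) is not a perfect square in Q since 231 is squarefree and ≠ 1. Hence x^2 - 36x + 93 is irreducible over Q and is the minimal polynomial of α.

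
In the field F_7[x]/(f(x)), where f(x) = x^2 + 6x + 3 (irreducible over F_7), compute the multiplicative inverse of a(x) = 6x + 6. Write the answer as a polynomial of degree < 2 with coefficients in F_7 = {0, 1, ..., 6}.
a(x)^(-1) ≡ 3x + 1 (mod f(x))

Since f is irreducible over F_7, F_7[x]/(f) is a field and a(x) ≠ 0 has an inverse. Apply the extended Euclidean algorithm to f(x) and a(x) in F_7[x]: f(x) = (6x + 2)·a(x) + (5). The last nonzero remainder is the constant 5 = gcd(f, a) in F_7. Back-substituting through the division chain expresses 5 = s(x)·a(x) + t(x)·f(x) with s(x) ≡ x + 5 (mod f), so (x + 5)·a(x) ≡ 5 (mod f). Multiplying by 5^(-1) ≡ 3 in F_7 gives a(x)^(-1) ≡ 3·(x + 5) ≡ 3x + 1 (mod f). Check: (6x + 6)·(3x + 1) = 4x^2 + 3x + 6 ≡ 1 (mod x^2 + 6x + 3).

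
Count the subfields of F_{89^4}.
F_{89^4} has 3 subfields

The subfields of F_{p^n} are exactly the fields F_{p^d} for d | n (each is the fixed field of the unique index-d subgroup of Gal(F_{p^n}/F_p) ≅ Z/nZ). The divisors of n = 4 are {1, 2, 4}, giving 3 subfields: F_{89^1}, F_{89^2}, F_{89^4}.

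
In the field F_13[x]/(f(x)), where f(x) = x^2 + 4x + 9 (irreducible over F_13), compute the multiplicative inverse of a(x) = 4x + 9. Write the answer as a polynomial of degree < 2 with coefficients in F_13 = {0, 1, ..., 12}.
a(x)^(-1) ≡ 3x + 2 (mod f(x))

Since f is irreducible over F_13, F_13[x]/(f) is a field and a(x) ≠ 0 has an inverse. Apply the extended Euclidean algorithm to f(x) and a(x) in F_13[x]: f(x) = (10x + 11)·a(x) + (1). The last nonzero remainder is the constant 1 = gcd(f, a) in F_13. Back-substituting through the division chain expresses 1 = s(x)·a(x) + t(x)·f(x) with s(x) ≡ 3x + 2 (mod f), so a(x)^(-1) ≡ s(x) = 3x + 2 (mod f). Check: (4x + 9)·(3x + 2) = 12x^2 + 9x + 5 ≡ 1 (mod x^2 + 4x + 9).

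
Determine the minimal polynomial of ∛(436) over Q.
m_α(x) = x^3 - 436

α satisfies α^3 = 436, so x^3 - 436 annihilates α. By the rational root test, a rational root p/q (in lowest terms) of x^3 - 436 would satisfy p^3 = 436 q^3, forcing q = 1 and p^3 = 436; but 436 is not a perfect cube, contradiction. A monic cubic over Q with no rational root is irreducible (any nontrivial factorization would include a linear factor). Hence x^3 - 436 is the minimal polynomial of α, and in particular [Q(α):Q] = 3.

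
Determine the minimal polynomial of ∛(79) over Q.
m_α(x) = x^3 - 79

α satisfies α^3 = 79, so x^3 - 79 annihilates α. By the rational root test, a rational root p/q (in lowest terms) of x^3 - 79 would satisfy p^3 = 79 q^3, forcing q = 1 and p^3 = 79; but 79 is not a perfect cube, contradiction. A monic cubic over Q with no rational root is irreducible (any nontrivial factorization would include a linear factor). Hence x^3 - 79 is the minimal polynomial of α, and in particular [Q(α):Q] = 3.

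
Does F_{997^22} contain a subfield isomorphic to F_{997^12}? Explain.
No: F_{997^12} is not a subfield of F_{997^22}

F_{p^m} embeds in F_{p^n} iff m | n. Here 12 ∤ 22 (since 22 = 1·12 + 10 with remainder 10 ≠ 0), so F_{997^12} is not a subfield of F_{997^22}. Equivalently: if it were, the tower law would give 12 = [F_{997^12}:F_997] dividing [F_{997^22}:F_997] = 22, contradiction.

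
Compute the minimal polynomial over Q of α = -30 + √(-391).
m_α(x) = x^2 + 60x + 1291

From α + 30 = √(-391), squaring gives (α + 30)^2 = -391, i.e. α^2 + 60α + 900 = -391, so α^2 + 60α + 1291 = 0. The discriminant of x^2 + 60x + 1291 is (60)^2 - 4·(1291) = 3600 - 5164 = -1564, and 4·(-391) is not a perfect square in Q since -391 is squarefree and ≠ 1. Hence x^2 + 60x + 1291 is irreducible over Q and is the minimal polynomial of α.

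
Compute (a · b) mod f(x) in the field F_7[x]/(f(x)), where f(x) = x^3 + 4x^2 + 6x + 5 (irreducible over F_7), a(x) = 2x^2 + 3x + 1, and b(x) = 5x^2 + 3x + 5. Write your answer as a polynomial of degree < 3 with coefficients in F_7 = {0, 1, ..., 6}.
a · b ≡ 5x^2 + 5x + 2 (mod f(x))

Multiply in F_7[x]: a(x)·b(x) = (2x^2 + 3x + 1)·(5x^2 + 3x + 5) = 3x^4 + 3x^2 + 4x + 5. This has degree ≥ 3, so divide by f(x) over F_7: 3x^4 + 3x^2 + 4x + 5 = (3x + 2)·(x^3 + 4x^2 + 6x + 5) + (5x^2 + 5x + 2). Hence a·b ≡ 5x^2 + 5x + 2 (mod f). (F_7[x]/(f) is a field with 7^3 = 343 elements since f is irreducible of degree 3.)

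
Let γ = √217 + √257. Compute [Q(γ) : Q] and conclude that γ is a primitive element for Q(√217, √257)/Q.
[Q(γ) : Q] = 4 (equivalently, Q(γ) = Q(√217, √257))

Obviously Q(γ) ⊆ Q(√217, √257), and [Q(√217, √257):Q] = 4 (since 217, 257 are distinct squarefree integers > 1 with 55769 not a perfect square). To show equality we compute the minimal polynomial of γ. From γ = √217 + √257: γ^2 = 217 + 2√(55769) + 257 = 474 + 2√(55769), so γ^2 - 474 = 2√(55769); squaring, (γ^2 - 474)^2 = 4·55769, i.e. γ^4 - 948γ^2 + 224676 - 223076 = 0, i.e. γ^4 - 948γ^2 + 1600 = 0. So γ is a root of x^4 - 948x^2 + 1600. This polynomial is irreducible over Q: it has no rational root (each ±√217 ± √257 is irrational), and any factorization into two quadratics over Q would force √(55769) ∈ Q (pairing opposite roots) or √217, √257 ∈ Q (other pairings), all impossible. Hence [Q(γ):Q] = 4 = [Q(√217, √257):Q], so Q(γ) = Q(√217, √257).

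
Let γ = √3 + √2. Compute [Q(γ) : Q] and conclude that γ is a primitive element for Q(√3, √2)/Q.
[Q(γ) : Q] = 4 (equivalently, Q(γ) = Q(√3, √2))

Obviously Q(γ) ⊆ Q(√3, √2), and [Q(√3, √2):Q] = 4 (since 3, 2 are distinct squarefree integers > 1 with 6 not a perfect square). To show equality we compute the minimal polynomial of γ. From γ = √3 + √2: γ^2 = 3 + 2√(6) + 2 = 5 + 2√(6), so γ^2 - 5 = 2√(6); squaring, (γ^2 - 5)^2 = 4·6, i.e. γ^4 - 10γ^2 + 25 - 24 = 0, i.e. γ^4 - 10γ^2 + 1 = 0. So γ is a root of x^4 - 10x^2 + 1. This polynomial is irreducible over Q: it has no rational root (each ±√3 ± √2 is irrational), and any factorization into two quadratics over Q would force √(6) ∈ Q (pairing opposite roots) or √3, √2 ∈ Q (other pairings), all impossible. Hence [Q(γ):Q] = 4 = [Q(√3, √2):Q], so Q(γ) = Q(√3, √2).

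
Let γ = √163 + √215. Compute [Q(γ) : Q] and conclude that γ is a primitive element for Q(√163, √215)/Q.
[Q(γ) : Q] = 4 (equivalently, Q(γ) = Q(√163, √215))

Obviously Q(γ) ⊆ Q(√163, √215), and [Q(√163, √215):Q] = 4 (since 163, 215 are distinct squarefree integers > 1 with 35045 not a perfect square). To show equality we compute the minimal polynomial of γ. From γ = √163 + √215: γ^2 = 163 + 2√(35045) + 215 = 378 + 2√(35045), so γ^2 - 378 = 2√(35045); squaring, (γ^2 - 378)^2 = 4·35045, i.e. γ^4 - 756γ^2 + 142884 - 140180 = 0, i.e. γ^4 - 756γ^2 + 2704 = 0. So γ is a root of x^4 - 756x^2 + 2704. This polynomial is irreducible over Q: it has no rational root (each ±√163 ± √215 is irrational), and any factorization into two quadratics over Q would force √(35045) ∈ Q (pairing opposite roots) or √163, √215 ∈ Q (other pairings), all impossible. Hence [Q(γ):Q] = 4 = [Q(√163, √215):Q], so Q(γ) = Q(√163, √215).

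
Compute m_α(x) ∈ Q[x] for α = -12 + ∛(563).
m_α(x) = x^3 + 36x^2 + 432x + 1165

Set β = α + 12 = ∛(563), so β^3 = 563. Then (α + 12)^3 - 563 = 0, i.e. α is a root of g(x) = (x + 12)^3 - 563 = x^3 + 36x^2 + 432x + 1165. Since g(x) = h(x + 12) where h(x) = x^3 - 563, and h is irreducible over Q (because 563 is not a perfect cube, so h has no rational root, and a monic cubic with no rational root is irreducible), g is also irreducible (irreducibility is preserved under the substitution x → x + 12). Hence m_α(x) = x^3 + 36x^2 + 432x + 1165.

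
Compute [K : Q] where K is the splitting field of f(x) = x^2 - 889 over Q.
[K : Q] = 2

f(x) = x^2 - 889 factors as (x - √889)(x + √889). The splitting field is K = Q(√889). Since 889 is squarefree and > 1, it is not a perfect square, so x^2 - 889 is irreducible over Q and [Q(√889) : Q] = 2. Hence [K : Q] = 2.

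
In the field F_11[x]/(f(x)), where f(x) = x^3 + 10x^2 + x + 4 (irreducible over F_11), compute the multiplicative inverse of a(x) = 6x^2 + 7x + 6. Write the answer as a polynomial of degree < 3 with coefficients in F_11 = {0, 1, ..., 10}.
a(x)^(-1) ≡ 3x^2 + 6x + 8 (mod f(x))

Since f is irreducible over F_11, F_11[x]/(f) is a field and a(x) ≠ 0 has an inverse. Apply the extended Euclidean algorithm to f(x) and a(x) in F_11[x]: f(x) = (2x + 3)·a(x) + (x + 8);  a(x) = (6x + 3)·(x + 8) + (4). The last nonzero remainder is the constant 4 = gcd(f, a) in F_11. Back-substituting through the division chain expresses 4 = s(x)·a(x) + t(x)·f(x) with s(x) ≡ x^2 + 2x + 10 (mod f), so (x^2 + 2x + 10)·a(x) ≡ 4 (mod f). Multiplying by 4^(-1) ≡ 3 in F_11 gives a(x)^(-1) ≡ 3·(x^2 + 2x + 10) ≡ 3x^2 + 6x + 8 (mod f). Check: (6x^2 + 7x + 6)·(3x^2 + 6x + 8) = 7x^4 + 2x^3 + 9x^2 + 4x + 4 ≡ 1 (mod x^3 + 10x^2 + x + 4).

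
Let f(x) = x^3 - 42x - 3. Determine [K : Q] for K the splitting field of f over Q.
[K : Q] = 6

By the rational root test, any rational root of the monic integer polynomial f(x) = x^3 - 42x - 3 must be an integer dividing the constant term -3, i.e. one of ±{1, 3}. Evaluating: f(1) = -44, f(-1) = 38, f(3) = -102, f(-3) = 96; none is 0, so f has no rational root and is therefore irreducible over Q (a cubic with no linear factor over a field is irreducible). For an irreducible cubic, the Galois group is A_3 or S_3 according as the discriminant disc(f) = -4a^3 - 27b^2 = -4·(-42)^3 - 27·(-3)^2 = 296109 is or is not a square in Q. Here disc(f) = 296109 is not a perfect square in Q, so the Galois group of f over Q is not contained in A_3 and must be all of S_3. The splitting field has degree |S_3| = 6 over Q, so [K : Q] = 6.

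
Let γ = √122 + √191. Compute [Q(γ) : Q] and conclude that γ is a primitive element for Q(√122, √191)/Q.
[Q(γ) : Q] = 4 (equivalently, Q(γ) = Q(√122, √191))

Obviously Q(γ) ⊆ Q(√122, √191), and [Q(√122, √191):Q] = 4 (since 122, 191 are distinct squarefree integers > 1 with 23302 not a perfect square). To show equality we compute the minimal polynomial of γ. From γ = √122 + √191: γ^2 = 122 + 2√(23302) + 191 = 313 + 2√(23302), so γ^2 - 313 = 2√(23302); squaring, (γ^2 - 313)^2 = 4·23302, i.e. γ^4 - 626γ^2 + 97969 - 93208 = 0, i.e. γ^4 - 626γ^2 + 4761 = 0. So γ is a root of x^4 - 626x^2 + 4761. This polynomial is irreducible over Q: it has no rational root (each ±√122 ± √191 is irrational), and any factorization into two quadratics over Q would force √(23302) ∈ Q (pairing opposite roots) or √122, √191 ∈ Q (other pairings), all impossible. Hence [Q(γ):Q] = 4 = [Q(√122, √191):Q], so Q(γ) = Q(√122, √191).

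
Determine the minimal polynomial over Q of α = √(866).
m_α(x) = x^2 - 866

α satisfies α^2 - 866 = 0, so x^2 - 866 annihilates α. Since d = 866 is squarefree and ≠ 1, it is not a perfect square in Q, so x^2 - 866 has no rational root and is therefore irreducible over Q (a degree-2 polynomial over a field is irreducible iff it has no root). Hence m_α(x) = x^2 - 866.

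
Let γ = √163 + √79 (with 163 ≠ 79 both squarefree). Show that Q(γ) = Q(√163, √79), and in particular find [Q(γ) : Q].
[Q(γ) : Q] = 4 (equivalently, Q(γ) = Q(√163, √79))

Obviously Q(γ) ⊆ Q(√163, √79), and [Q(√163, √79):Q] = 4 (since 163, 79 are distinct squarefree integers > 1 with 12877 not a perfect square). To show equality we compute the minimal polynomial of γ. From γ = √163 + √79: γ^2 = 163 + 2√(12877) + 79 = 242 + 2√(12877), so γ^2 - 242 = 2√(12877); squaring, (γ^2 - 242)^2 = 4·12877, i.e. γ^4 - 484γ^2 + 58564 - 51508 = 0, i.e. γ^4 - 484γ^2 + 7056 = 0. So γ is a root of x^4 - 484x^2 + 7056. This polynomial is irreducible over Q: it has no rational root (each ±√163 ± √79 is irrational), and any factorization into two quadratics over Q would force √(12877) ∈ Q (pairing opposite roots) or √163, √79 ∈ Q (other pairings), all impossible. Hence [Q(γ):Q] = 4 = [Q(√163, √79):Q], so Q(γ) = Q(√163, √79).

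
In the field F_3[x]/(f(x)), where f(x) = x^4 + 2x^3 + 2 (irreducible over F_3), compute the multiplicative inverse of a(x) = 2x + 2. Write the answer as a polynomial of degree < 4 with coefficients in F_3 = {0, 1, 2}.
a(x)^(-1) ≡ x^3 + x^2 + 2x + 1 (mod f(x))

Since f is irreducible over F_3, F_3[x]/(f) is a field and a(x) ≠ 0 has an inverse. Apply the extended Euclidean algorithm to f(x) and a(x) in F_3[x]: f(x) = (2x^3 + 2x^2 + x + 2)·a(x) + (1). The last nonzero remainder is the constant 1 = gcd(f, a) in F_3. Back-substituting through the division chain expresses 1 = s(x)·a(x) + t(x)·f(x) with s(x) ≡ x^3 + x^2 + 2x + 1 (mod f), so a(x)^(-1) ≡ s(x) = x^3 + x^2 + 2x + 1 (mod f). Check: (2x + 2)·(x^3 + x^2 + 2x + 1) = 2x^4 + x^3 + 2 ≡ 1 (mod x^4 + 2x^3 + 2).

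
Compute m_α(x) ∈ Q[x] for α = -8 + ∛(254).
m_α(x) = x^3 + 24x^2 + 192x + 258

Set β = α + 8 = ∛(254), so β^3 = 254. Then (α + 8)^3 - 254 = 0, i.e. α is a root of g(x) = (x + 8)^3 - 254 = x^3 + 24x^2 + 192x + 258. Since g(x) = h(x + 8) where h(x) = x^3 - 254, and h is irreducible over Q (because 254 is not a perfect cube, so h has no rational root, and a monic cubic with no rational root is irreducible), g is also irreducible (irreducibility is preserved under the substitution x → x + 8). Hence m_α(x) = x^3 + 24x^2 + 192x + 258.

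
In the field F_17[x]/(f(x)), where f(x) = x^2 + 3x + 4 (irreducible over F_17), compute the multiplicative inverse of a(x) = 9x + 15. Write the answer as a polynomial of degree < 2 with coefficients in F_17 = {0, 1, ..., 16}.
a(x)^(-1) ≡ x + 7 (mod f(x))

Since f is irreducible over F_17, F_17[x]/(f) is a field and a(x) ≠ 0 has an inverse. Apply the extended Euclidean algorithm to f(x) and a(x) in F_17[x]: f(x) = (2x + 14)·a(x) + (15). The last nonzero remainder is the constant 15 = gcd(f, a) in F_17. Back-substituting through the division chain expresses 15 = s(x)·a(x) + t(x)·f(x) with s(x) ≡ 15x + 3 (mod f), so (15x + 3)·a(x) ≡ 15 (mod f). Multiplying by 15^(-1) ≡ 8 in F_17 gives a(x)^(-1) ≡ 8·(15x + 3) ≡ x + 7 (mod f). Check: (9x + 15)·(x + 7) = 9x^2 + 10x + 3 ≡ 1 (mod x^2 + 3x + 4).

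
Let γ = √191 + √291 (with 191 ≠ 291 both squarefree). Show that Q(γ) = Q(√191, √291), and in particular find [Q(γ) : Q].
[Q(γ) : Q] = 4 (equivalently, Q(γ) = Q(√191, √291))

Obviously Q(γ) ⊆ Q(√191, √291), and [Q(√191, √291):Q] = 4 (since 191, 291 are distinct squarefree integers > 1 with 55581 not a perfect square). To show equality we compute the minimal polynomial of γ. From γ = √191 + √291: γ^2 = 191 + 2√(55581) + 291 = 482 + 2√(55581), so γ^2 - 482 = 2√(55581); squaring, (γ^2 - 482)^2 = 4·55581, i.e. γ^4 - 964γ^2 + 232324 - 222324 = 0, i.e. γ^4 - 964γ^2 + 10000 = 0. So γ is a root of x^4 - 964x^2 + 10000. This polynomial is irreducible over Q: it has no rational root (each ±√191 ± √291 is irrational), and any factorization into two quadratics over Q would force √(55581) ∈ Q (pairing opposite roots) or √191, √291 ∈ Q (other pairings), all impossible. Hence [Q(γ):Q] = 4 = [Q(√191, √291):Q], so Q(γ) = Q(√191, √291).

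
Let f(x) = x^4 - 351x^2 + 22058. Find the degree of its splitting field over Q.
[K : Q] = 4

Solving the quadratic in x^2: x^2 = (351 ± √(351^2 - 4·22058))/2 = (351 ± √34969)/2 = (351 ± 187)/2, giving x^2 = 82 or x^2 = 269. So f(x) = (x^2 - 82)(x^2 - 269) and the roots of f are ±√82, ±√269. Hence the splitting field is K = Q(√82, √269). Since 82 and 269 are distinct squarefree integers > 1, their product 22058 is not a perfect square, so √269 ∉ Q(√82). By the tower law [K:Q] = [Q(√82,√269):Q(√82)] · [Q(√82):Q] = 2 · 2 = 4.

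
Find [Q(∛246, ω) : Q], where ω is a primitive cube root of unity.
[Q(∛246, ω) : Q] = 6

[Q(∛246):Q] = 3 (min poly x^3 - 246, irreducible since 246 is not a perfect cube). [Q(ω):Q] = 2 (min poly x^2 + x + 1). Since Q(∛246) ⊂ R and ω ∉ R, we have ω ∉ Q(∛246), so x^2 + x + 1 remains irreducible over Q(∛246) and [Q(∛246, ω) : Q(∛246)] = 2. By the tower law, [Q(∛246, ω) : Q] = 3 · 2 = 6. (In fact Q(∛246, ω) is the splitting field of x^3 - 246 over Q.)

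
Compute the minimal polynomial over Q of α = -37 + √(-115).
m_α(x) = x^2 + 74x + 1484

From α + 37 = √(-115), squaring gives (α + 37)^2 = -115, i.e. α^2 + 74α + 1369 = -115, so α^2 + 74α + 1484 = 0. The discriminant of x^2 + 74x + 1484 is (74)^2 - 4·(1484) = 5476 - 5936 = -460, and 4·(-115) is not a perfect square in Q since -115 is squarefree and ≠ 1. Hence x^2 + 74x + 1484 is irreducible over Q and is the minimal polynomial of α.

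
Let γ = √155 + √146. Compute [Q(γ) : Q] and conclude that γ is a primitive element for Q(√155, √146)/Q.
[Q(γ) : Q] = 4 (equivalently, Q(γ) = Q(√155, √146))

Obviously Q(γ) ⊆ Q(√155, √146), and [Q(√155, √146):Q] = 4 (since 155, 146 are distinct squarefree integers > 1 with 22630 not a perfect square). To show equality we compute the minimal polynomial of γ. From γ = √155 + √146: γ^2 = 155 + 2√(22630) + 146 = 301 + 2√(22630), so γ^2 - 301 = 2√(22630); squaring, (γ^2 - 301)^2 = 4·22630, i.e. γ^4 - 602γ^2 + 90601 - 90520 = 0, i.e. γ^4 - 602γ^2 + 81 = 0. So γ is a root of x^4 - 602x^2 + 81. This polynomial is irreducible over Q: it has no rational root (each ±√155 ± √146 is irrational), and any factorization into two quadratics over Q would force √(22630) ∈ Q (pairing opposite roots) or √155, √146 ∈ Q (other pairings), all impossible. Hence [Q(γ):Q] = 4 = [Q(√155, √146):Q], so Q(γ) = Q(√155, √146).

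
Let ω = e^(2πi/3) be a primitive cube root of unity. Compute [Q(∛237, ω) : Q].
[Q(∛237, ω) : Q] = 6

[Q(∛237):Q] = 3 (min poly x^3 - 237, irreducible since 237 is not a perfect cube). [Q(ω):Q] = 2 (min poly x^2 + x + 1). Since Q(∛237) ⊂ R and ω ∉ R, we have ω ∉ Q(∛237), so x^2 + x + 1 remains irreducible over Q(∛237) and [Q(∛237, ω) : Q(∛237)] = 2. By the tower law, [Q(∛237, ω) : Q] = 3 · 2 = 6. (In fact Q(∛237, ω) is the splitting field of x^3 - 237 over Q.)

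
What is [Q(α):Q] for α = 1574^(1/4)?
[Q(α):Q] = 4

α is a root of x^4 - 1574. By Eisenstein's criterion at the prime p = 2 (which divides the constant term 1574 but p^2 = 4 does not, since 1574 is squarefree), x^4 - 1574 is irreducible over Q. Hence [Q(α):Q] = 4.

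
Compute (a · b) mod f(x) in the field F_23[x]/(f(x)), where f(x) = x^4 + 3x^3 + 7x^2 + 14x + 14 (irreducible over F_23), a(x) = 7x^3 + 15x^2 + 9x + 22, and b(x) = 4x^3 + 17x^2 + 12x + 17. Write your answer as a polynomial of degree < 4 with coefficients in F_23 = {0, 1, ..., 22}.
a · b ≡ 8x^3 + 10x^2 + 19x + 18 (mod f(x))

Multiply in F_23[x]: a(x)·b(x) = (7x^3 + 15x^2 + 9x + 22)·(4x^3 + 17x^2 + 12x + 17) = 5x^6 + 18x^5 + 7x^4 + 11x^3 + x^2 + 3x + 6. This has degree ≥ 4, so divide by f(x) over F_23: 5x^6 + 18x^5 + 7x^4 + 11x^3 + x^2 + 3x + 6 = (5x^2 + 3x + 9)·(x^4 + 3x^3 + 7x^2 + 14x + 14) + (8x^3 + 10x^2 + 19x + 18). Hence a·b ≡ 8x^3 + 10x^2 + 19x + 18 (mod f). (F_23[x]/(f) is a field with 23^4 = 279841 elements since f is irreducible of degree 4.)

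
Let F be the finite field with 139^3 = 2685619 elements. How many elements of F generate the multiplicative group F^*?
There are φ(2685618) = 788832 primitive elements

F_q^* is cyclic of order q - 1 = 2685618. A cyclic group of order m has exactly φ(m) generators. Here m = 2685618 = 2 · 3^2 · 13 · 23 · 499, so the number of primitive elements is φ(2685618) = 788832.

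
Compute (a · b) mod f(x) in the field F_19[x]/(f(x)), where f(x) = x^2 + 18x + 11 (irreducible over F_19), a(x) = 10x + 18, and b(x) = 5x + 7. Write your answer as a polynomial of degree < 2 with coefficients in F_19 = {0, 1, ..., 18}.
a · b ≡ x + 13 (mod f(x))

Multiply in F_19[x]: a(x)·b(x) = (10x + 18)·(5x + 7) = 12x^2 + 8x + 12. This has degree ≥ 2, so divide by f(x) over F_19: 12x^2 + 8x + 12 = (12)·(x^2 + 18x + 11) + (x + 13). Hence a·b ≡ x + 13 (mod f). (F_19[x]/(f) is a field with 19^2 = 361 elements since f is irreducible of degree 2.)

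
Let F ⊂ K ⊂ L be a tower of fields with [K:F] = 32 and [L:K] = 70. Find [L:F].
[L:F] = 2240

The tower law says that for any tower of field extensions F ⊂ K ⊂ L with finite degrees, [L:F] = [L:K] · [K:F]. Here this gives [L:F] = 70 · 32 = 2240.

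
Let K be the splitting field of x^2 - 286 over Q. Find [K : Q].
[K : Q] = 2

f(x) = x^2 - 286 factors as (x - √286)(x + √286). The splitting field is K = Q(√286). Since 286 is squarefree and > 1, it is not a perfect square, so x^2 - 286 is irreducible over Q and [Q(√286) : Q] = 2. Hence [K : Q] = 2.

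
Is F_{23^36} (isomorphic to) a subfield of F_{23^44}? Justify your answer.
No: F_{23^36} is not a subfield of F_{23^44}

F_{p^m} embeds in F_{p^n} iff m | n. Here 36 ∤ 44 (since 44 = 1·36 + 8 with remainder 8 ≠ 0), so F_{23^36} is not a subfield of F_{23^44}. Equivalently: if it were, the tower law would give 36 = [F_{23^36}:F_23] dividing [F_{23^44}:F_23] = 44, contradiction.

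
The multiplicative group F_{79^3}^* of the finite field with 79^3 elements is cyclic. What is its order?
|F_{79^3}^*| = 493038

F_{79^3} has 79^3 = 493039 elements; its multiplicative group consists of all nonzero elements, so |F_{79^3}^*| = 493039 - 1 = 493038. (It is cyclic since any finite subgroup of the multiplicative group of a field is cyclic.)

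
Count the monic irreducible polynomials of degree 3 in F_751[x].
There are 141188000 monic irreducible polynomials of degree 3 over F_751

Each element of F_{751^3} that lies in no proper subfield is a root of exactly one monic irreducible of degree 3 over F_751, and each such polynomial has 3 distinct roots in F_{751^3}. By Möbius inversion the count is N_751(3) = (1/3) Σ_{d|3} μ(3/d) · 751^d = (1/3)(μ(3)·751^1 + μ(1)·751^3) = 423564000/3 = 141188000.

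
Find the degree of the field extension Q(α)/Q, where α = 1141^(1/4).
[Q(α):Q] = 4

α is a root of x^4 - 1141. By Eisenstein's criterion at the prime p = 7 (which divides the constant term 1141 but p^2 = 49 does not, since 1141 is squarefree), x^4 - 1141 is irreducible over Q. Hence [Q(α):Q] = 4.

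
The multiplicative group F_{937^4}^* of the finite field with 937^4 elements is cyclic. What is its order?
|F_{937^4}^*| = 770829564960

F_{937^4} has 937^4 = 770829564961 elements; its multiplicative group consists of all nonzero elements, so |F_{937^4}^*| = 770829564961 - 1 = 770829564960. (It is cyclic since any finite subgroup of the multiplicative group of a field is cyclic.)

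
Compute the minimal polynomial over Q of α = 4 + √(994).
m_α(x) = x^2 - 8x - 978

From α - 4 = √(994), squaring gives (α - 4)^2 = 994, i.e. α^2 - 8α + 16 = 994, so α^2 - 8α - 978 = 0. The discriminant of x^2 - 8x - 978 is (-8)^2 - 4·(-978) = 64 + 3912 = 3976, and 4·(994) is not a perfect square in Q since 994 is squarefree and ≠ 1. Hence x^2 - 8x - 978 is irreducible over Q and is the minimal polynomial of α.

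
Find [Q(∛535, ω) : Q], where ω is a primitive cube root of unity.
[Q(∛535, ω) : Q] = 6

[Q(∛535):Q] = 3 (min poly x^3 - 535, irreducible since 535 is not a perfect cube). [Q(ω):Q] = 2 (min poly x^2 + x + 1). Since Q(∛535) ⊂ R and ω ∉ R, we have ω ∉ Q(∛535), so x^2 + x + 1 remains irreducible over Q(∛535) and [Q(∛535, ω) : Q(∛535)] = 2. By the tower law, [Q(∛535, ω) : Q] = 3 · 2 = 6. (In fact Q(∛535, ω) is the splitting field of x^3 - 535 over Q.)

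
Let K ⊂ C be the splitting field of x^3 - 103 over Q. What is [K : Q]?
[K : Q] = 6

The roots of x^3 - 103 are ∛103, ω∛103, ω^2∛103 where ω = e^(2πi/3) is a primitive cube root of unity, so K = Q(∛103, ω). Now [Q(∛103):Q] = 3 (since 103 is not a perfect cube, x^3 - 103 is irreducible) and [Q(ω):Q] = 2. Both 2 and 3 divide [K:Q], and [K:Q] ≤ 3·2 = 6, so [K:Q] = 6. (Equivalently: Q(∛103) ⊂ R but ω ∉ R, so [K : Q(∛103)] = 2.)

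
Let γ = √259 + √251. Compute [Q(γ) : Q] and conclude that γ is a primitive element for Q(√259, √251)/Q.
[Q(γ) : Q] = 4 (equivalently, Q(γ) = Q(√259, √251))

Obviously Q(γ) ⊆ Q(√259, √251), and [Q(√259, √251):Q] = 4 (since 259, 251 are distinct squarefree integers > 1 with 65009 not a perfect square). To show equality we compute the minimal polynomial of γ. From γ = √259 + √251: γ^2 = 259 + 2√(65009) + 251 = 510 + 2√(65009), so γ^2 - 510 = 2√(65009); squaring, (γ^2 - 510)^2 = 4·65009, i.e. γ^4 - 1020γ^2 + 260100 - 260036 = 0, i.e. γ^4 - 1020γ^2 + 64 = 0. So γ is a root of x^4 - 1020x^2 + 64. This polynomial is irreducible over Q: it has no rational root (each ±√259 ± √251 is irrational), and any factorization into two quadratics over Q would force √(65009) ∈ Q (pairing opposite roots) or √259, √251 ∈ Q (other pairings), all impossible. Hence [Q(γ):Q] = 4 = [Q(√259, √251):Q], so Q(γ) = Q(√259, √251).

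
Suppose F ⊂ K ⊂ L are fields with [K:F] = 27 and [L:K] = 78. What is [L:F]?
[L:F] = 2106

The tower law says that for any tower of field extensions F ⊂ K ⊂ L with finite degrees, [L:F] = [L:K] · [K:F]. Here this gives [L:F] = 78 · 27 = 2106.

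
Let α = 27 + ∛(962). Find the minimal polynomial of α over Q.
m_α(x) = x^3 - 81x^2 + 2187x - 20645

Set β = α - 27 = ∛(962), so β^3 = 962. Then (α - 27)^3 - 962 = 0, i.e. α is a root of g(x) = (x - 27)^3 - 962 = x^3 - 81x^2 + 2187x - 20645. Since g(x) = h(x - 27) where h(x) = x^3 - 962, and h is irreducible over Q (because 962 is not a perfect cube, so h has no rational root, and a monic cubic with no rational root is irreducible), g is also irreducible (irreducibility is preserved under the substitution x → x - 27). Hence m_α(x) = x^3 - 81x^2 + 2187x - 20645.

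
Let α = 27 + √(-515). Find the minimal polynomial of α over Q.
m_α(x) = x^2 - 54x + 1244

From α - 27 = √(-515), squaring gives (α - 27)^2 = -515, i.e. α^2 - 54α + 729 = -515, so α^2 - 54α + 1244 = 0. The discriminant of x^2 - 54x + 1244 is (-54)^2 - 4·(1244) = 2916 - 4976 = -2060, and 4·(-515) is not a perfect square in Q since -515 is squarefree and ≠ 1. Hence x^2 - 54x + 1244 is irreducible over Q and is the minimal polynomial of α.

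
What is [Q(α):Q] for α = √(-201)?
[Q(α):Q] = 2

[Q(α):Q] equals the degree of the minimal polynomial of α. Here α^2 = -201 and x^2 + 201 is irreducible (d = -201 is squarefree, ≠ 1, hence not a square), so deg(m_α) = 2. Thus [Q(α):Q] = 2.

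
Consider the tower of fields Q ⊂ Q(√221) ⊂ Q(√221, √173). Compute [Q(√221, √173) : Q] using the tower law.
[Q(√221, √173) : Q] = 4

[Q(√221):Q] = 2 (min poly x^2 - 221, irreducible since 221 is squarefree > 1). For the top step, suppose √173 ∈ Q(√221), say √173 = c + d√221 with c, d ∈ Q. Squaring: 173 = c^2 + 221d^2 + 2cd√221. Since √221 ∉ Q this forces 2cd = 0. If d = 0 then √173 = c ∈ Q, contradicting 173 squarefree > 1. If c = 0 then 173 = 221d^2, so 221·173 = (221d)^2 is a perfect square in Q — but 221·173 = 38233 is not a perfect square (since 221 and 173 are distinct squarefree integers). Contradiction. Hence √173 ∉ Q(√221), so x^2 - 173 stays irreducible over Q(√221) and [Q(√221, √173) : Q(√221)] = 2. By the tower law, [Q(√221, √173) : Q] = 2 · 2 = 4.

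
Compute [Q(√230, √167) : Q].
[Q(√230, √167) : Q] = 4

[Q(√230):Q] = 2 (min poly x^2 - 230, irreducible since 230 is squarefree > 1). For the top step, suppose √167 ∈ Q(√230), say √167 = c + d√230 with c, d ∈ Q. Squaring: 167 = c^2 + 230d^2 + 2cd√230. Since √230 ∉ Q this forces 2cd = 0. If d = 0 then √167 = c ∈ Q, contradicting 167 squarefree > 1. If c = 0 then 167 = 230d^2, so 230·167 = (230d)^2 is a perfect square in Q — but 230·167 = 38410 is not a perfect square (since 230 and 167 are distinct squarefree integers). Contradiction. Hence √167 ∉ Q(√230), so x^2 - 167 stays irreducible over Q(√230) and [Q(√230, √167) : Q(√230)] = 2. By the tower law, [Q(√230, √167) : Q] = 2 · 2 = 4.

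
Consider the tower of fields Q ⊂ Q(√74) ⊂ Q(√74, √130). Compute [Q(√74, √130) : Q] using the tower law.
[Q(√74, √130) : Q] = 4

[Q(√74):Q] = 2 (min poly x^2 - 74, irreducible since 74 is squarefree > 1). For the top step, suppose √130 ∈ Q(√74), say √130 = c + d√74 with c, d ∈ Q. Squaring: 130 = c^2 + 74d^2 + 2cd√74. Since √74 ∉ Q this forces 2cd = 0. If d = 0 then √130 = c ∈ Q, contradicting 130 squarefree > 1. If c = 0 then 130 = 74d^2, so 74·130 = (74d)^2 is a perfect square in Q — but 74·130 = 9620 is not a perfect square (since 74 and 130 are distinct squarefree integers). Contradiction. Hence √130 ∉ Q(√74), so x^2 - 130 stays irreducible over Q(√74) and [Q(√74, √130) : Q(√74)] = 2. By the tower law, [Q(√74, √130) : Q] = 2 · 2 = 4.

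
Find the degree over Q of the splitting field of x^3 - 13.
[K : Q] = 6

The roots of x^3 - 13 are ∛13, ω∛13, ω^2∛13 where ω = e^(2πi/3) is a primitive cube root of unity, so K = Q(∛13, ω). Now [Q(∛13):Q] = 3 (since 13 is not a perfect cube, x^3 - 13 is irreducible) and [Q(ω):Q] = 2. Both 2 and 3 divide [K:Q], and [K:Q] ≤ 3·2 = 6, so [K:Q] = 6. (Equivalently: Q(∛13) ⊂ R but ω ∉ R, so [K : Q(∛13)] = 2.)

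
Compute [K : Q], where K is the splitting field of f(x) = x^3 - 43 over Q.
[K : Q] = 6

The roots of x^3 - 43 are ∛43, ω∛43, ω^2∛43 where ω = e^(2πi/3) is a primitive cube root of unity, so K = Q(∛43, ω). Now [Q(∛43):Q] = 3 (since 43 is not a perfect cube, x^3 - 43 is irreducible) and [Q(ω):Q] = 2. Both 2 and 3 divide [K:Q], and [K:Q] ≤ 3·2 = 6, so [K:Q] = 6. (Equivalently: Q(∛43) ⊂ R but ω ∉ R, so [K : Q(∛43)] = 2.)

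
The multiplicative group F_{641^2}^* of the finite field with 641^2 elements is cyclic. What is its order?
|F_{641^2}^*| = 410880

F_{641^2} has 641^2 = 410881 elements; its multiplicative group consists of all nonzero elements, so |F_{641^2}^*| = 410881 - 1 = 410880. (It is cyclic since any finite subgroup of the multiplicative group of a field is cyclic.)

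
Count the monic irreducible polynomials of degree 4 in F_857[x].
There are 134853649788 monic irreducible polynomials of degree 4 over F_857

Each element of F_{857^4} that lies in no proper subfield is a root of exactly one monic irreducible of degree 4 over F_857, and each such polynomial has 4 distinct roots in F_{857^4}. By Möbius inversion the count is N_857(4) = (1/4) Σ_{d|4} μ(4/d) · 857^d = (1/4)(μ(4)·857^1 + μ(2)·857^2 + μ(1)·857^4) = 539414599152/4 = 134853649788.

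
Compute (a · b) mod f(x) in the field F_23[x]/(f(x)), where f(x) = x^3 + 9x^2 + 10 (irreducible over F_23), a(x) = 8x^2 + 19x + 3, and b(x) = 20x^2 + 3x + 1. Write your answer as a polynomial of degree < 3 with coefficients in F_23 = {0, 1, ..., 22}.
a · b ≡ 19x^2 + 15x + 13 (mod f(x))

Multiply in F_23[x]: a(x)·b(x) = (8x^2 + 19x + 3)·(20x^2 + 3x + 1) = 22x^4 + 13x^3 + 10x^2 + 5x + 3. This has degree ≥ 3, so divide by f(x) over F_23: 22x^4 + 13x^3 + 10x^2 + 5x + 3 = (22x + 22)·(x^3 + 9x^2 + 10) + (19x^2 + 15x + 13). Hence a·b ≡ 19x^2 + 15x + 13 (mod f). (F_23[x]/(f) is a field with 23^3 = 12167 elements since f is irreducible of degree 3.)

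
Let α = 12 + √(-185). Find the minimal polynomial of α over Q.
m_α(x) = x^2 - 24x + 329

From α - 12 = √(-185), squaring gives (α - 12)^2 = -185, i.e. α^2 - 24α + 144 = -185, so α^2 - 24α + 329 = 0. The discriminant of x^2 - 24x + 329 is (-24)^2 - 4·(329) = 576 - 1316 = -740, and 4·(-185) is not a perfect square in Q since -185 is squarefree and ≠ 1. Hence x^2 - 24x + 329 is irreducible over Q and is the minimal polynomial of α.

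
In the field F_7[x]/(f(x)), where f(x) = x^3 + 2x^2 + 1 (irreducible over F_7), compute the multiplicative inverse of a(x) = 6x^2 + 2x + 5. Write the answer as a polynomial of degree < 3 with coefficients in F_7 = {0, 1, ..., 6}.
a(x)^(-1) ≡ 4x^2 + x + 6 (mod f(x))

Since f is irreducible over F_7, F_7[x]/(f) is a field and a(x) ≠ 0 has an inverse. Apply the extended Euclidean algorithm to f(x) and a(x) in F_7[x]: f(x) = (6x + 3)·a(x) + (6x);  a(x) = (x + 5)·(6x) + (5). The last nonzero remainder is the constant 5 = gcd(f, a) in F_7. Back-substituting through the division chain expresses 5 = s(x)·a(x) + t(x)·f(x) with s(x) ≡ 6x^2 + 5x + 2 (mod f), so (6x^2 + 5x + 2)·a(x) ≡ 5 (mod f). Multiplying by 5^(-1) ≡ 3 in F_7 gives a(x)^(-1) ≡ 3·(6x^2 + 5x + 2) ≡ 4x^2 + x + 6 (mod f). Check: (6x^2 + 2x + 5)·(4x^2 + x + 6) = 3x^4 + 2x^2 + 3x + 2 ≡ 1 (mod x^3 + 2x^2 + 1).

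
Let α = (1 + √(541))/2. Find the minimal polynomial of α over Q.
m_α(x) = x^2 - x - 135

From 2α - 1 = √(541), squaring gives (2α - 1)^2 = 541, i.e. 4α^2 - 4α + 1 = 541, so α^2 - α + (1 - 541)/4 = 0. Since 541 ≡ 1 (mod 4), (1 - 541)/4 = -135 ∈ Z. The polynomial x^2 - x - 135 has discriminant 1 - 4·(-135) = 541, which is not a perfect square in Q (d = 541 is squarefree and ≠ 1), so x^2 - x - 135 is irreducible over Q. It is the minimal polynomial of α.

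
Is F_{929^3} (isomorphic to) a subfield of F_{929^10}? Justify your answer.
No: F_{929^3} is not a subfield of F_{929^10}

F_{p^m} embeds in F_{p^n} iff m | n. Here 3 ∤ 10 (since 10 = 3·3 + 1 with remainder 1 ≠ 0), so F_{929^3} is not a subfield of F_{929^10}. Equivalently: if it were, the tower law would give 3 = [F_{929^3}:F_929] dividing [F_{929^10}:F_929] = 10, contradiction.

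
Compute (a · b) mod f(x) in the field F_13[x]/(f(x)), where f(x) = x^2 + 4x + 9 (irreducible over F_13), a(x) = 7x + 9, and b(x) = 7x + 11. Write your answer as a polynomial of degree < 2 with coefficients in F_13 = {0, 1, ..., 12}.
a · b ≡ 9x + 9 (mod f(x))

Multiply in F_13[x]: a(x)·b(x) = (7x + 9)·(7x + 11) = 10x^2 + 10x + 8. This has degree ≥ 2, so divide by f(x) over F_13: 10x^2 + 10x + 8 = (10)·(x^2 + 4x + 9) + (9x + 9). Hence a·b ≡ 9x + 9 (mod f). (F_13[x]/(f) is a field with 13^2 = 169 elements since f is irreducible of degree 2.)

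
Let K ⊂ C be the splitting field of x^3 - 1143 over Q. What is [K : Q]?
[K : Q] = 6

The roots of x^3 - 1143 are ∛1143, ω∛1143, ω^2∛1143 where ω = e^(2πi/3) is a primitive cube root of unity, so K = Q(∛1143, ω). Now [Q(∛1143):Q] = 3 (since 1143 is not a perfect cube, x^3 - 1143 is irreducible) and [Q(ω):Q] = 2. Both 2 and 3 divide [K:Q], and [K:Q] ≤ 3·2 = 6, so [K:Q] = 6. (Equivalently: Q(∛1143) ⊂ R but ω ∉ R, so [K : Q(∛1143)] = 2.)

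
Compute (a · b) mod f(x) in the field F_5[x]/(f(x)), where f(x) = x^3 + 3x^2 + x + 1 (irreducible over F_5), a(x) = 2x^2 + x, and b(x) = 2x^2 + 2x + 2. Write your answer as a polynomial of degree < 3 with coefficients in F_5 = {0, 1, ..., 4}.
a · b ≡ 4x + 1 (mod f(x))

Multiply in F_5[x]: a(x)·b(x) = (2x^2 + x)·(2x^2 + 2x + 2) = 4x^4 + x^3 + x^2 + 2x. This has degree ≥ 3, so divide by f(x) over F_5: 4x^4 + x^3 + x^2 + 2x = (4x + 4)·(x^3 + 3x^2 + x + 1) + (4x + 1). Hence a·b ≡ 4x + 1 (mod f). (F_5[x]/(f) is a field with 5^3 = 125 elements since f is irreducible of degree 3.)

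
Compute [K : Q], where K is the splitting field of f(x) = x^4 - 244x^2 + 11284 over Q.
[K : Q] = 4

Solving the quadratic in x^2: x^2 = (244 ± √(244^2 - 4·11284))/2 = (244 ± √14400)/2 = (244 ± 120)/2, giving x^2 = 182 or x^2 = 62. So f(x) = (x^2 - 182)(x^2 - 62) and the roots of f are ±√182, ±√62. Hence the splitting field is K = Q(√182, √62). Since 182 and 62 are distinct squarefree integers > 1, their product 11284 is not a perfect square, so √62 ∉ Q(√182). By the tower law [K:Q] = [Q(√182,√62):Q(√182)] · [Q(√182):Q] = 2 · 2 = 4.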